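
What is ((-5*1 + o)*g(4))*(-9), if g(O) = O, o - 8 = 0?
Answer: -108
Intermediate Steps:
o = 8 (o = 8 + 0 = 8)
((-5*1 + o)*g(4))*(-9) = ((-5*1 + 8)*4)*(-9) = ((-5 + 8)*4)*(-9) = (3*4)*(-9) = 12*(-9) = -108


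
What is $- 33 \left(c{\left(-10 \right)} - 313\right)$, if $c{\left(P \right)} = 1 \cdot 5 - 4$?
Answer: $10296$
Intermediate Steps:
$c{\left(P \right)} = 1$ ($c{\left(P \right)} = 5 - 4 = 1$)
$- 33 \left(c{\left(-10 \right)} - 313\right) = - 33 \left(1 - 313\right) = \left(-33\right) \left(-312\right) = 10296$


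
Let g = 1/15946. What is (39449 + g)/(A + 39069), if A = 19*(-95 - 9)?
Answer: 629053755/591484978 ≈ 1.0635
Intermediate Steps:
A = -1976 (A = 19*(-104) = -1976)
g = 1/15946 ≈ 6.2712e-5
(39449 + g)/(A + 39069) = (39449 + 1/15946)/(-1976 + 39069) = (629053755/15946)/37093 = (629053755/15946)*(1/37093) = 629053755/591484978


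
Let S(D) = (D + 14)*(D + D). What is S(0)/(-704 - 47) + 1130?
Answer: 1130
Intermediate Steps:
S(D) = 2*D*(14 + D) (S(D) = (14 + D)*(2*D) = 2*D*(14 + D))
S(0)/(-704 - 47) + 1130 = (2*0*(14 + 0))/(-704 - 47) + 1130 = (2*0*14)/(-751) + 1130 = -1/751*0 + 1130 = 0 + 1130 = 1130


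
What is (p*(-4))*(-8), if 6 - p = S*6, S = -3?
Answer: 768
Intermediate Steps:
p = 24 (p = 6 - (-3)*6 = 6 - 1*(-18) = 6 + 18 = 24)
(p*(-4))*(-8) = (24*(-4))*(-8) = -96*(-8) = 768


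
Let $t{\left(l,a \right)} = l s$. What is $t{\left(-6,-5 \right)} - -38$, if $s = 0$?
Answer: $38$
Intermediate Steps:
$t{\left(l,a \right)} = 0$ ($t{\left(l,a \right)} = l 0 = 0$)
$t{\left(-6,-5 \right)} - -38 = 0 - -38 = 0 + 38 = 38$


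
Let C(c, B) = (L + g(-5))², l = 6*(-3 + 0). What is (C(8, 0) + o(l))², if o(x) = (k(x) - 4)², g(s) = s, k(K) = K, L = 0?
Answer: 259081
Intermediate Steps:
l = -18 (l = 6*(-3) = -18)
C(c, B) = 25 (C(c, B) = (0 - 5)² = (-5)² = 25)
o(x) = (-4 + x)² (o(x) = (x - 4)² = (-4 + x)²)
(C(8, 0) + o(l))² = (25 + (-4 - 18)²)² = (25 + (-22)²)² = (25 + 484)² = 509² = 259081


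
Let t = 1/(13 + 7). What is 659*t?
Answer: 659/20 ≈ 32.950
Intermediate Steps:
t = 1/20 ≈ 0.050000
659*t = 659*(1/20) = 659/20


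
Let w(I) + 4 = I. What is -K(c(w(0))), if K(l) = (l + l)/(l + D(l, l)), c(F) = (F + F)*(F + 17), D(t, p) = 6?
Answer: -104/49 ≈ -2.1224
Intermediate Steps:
w(I) = -4 + I
c(F) = 2*F*(17 + F) (c(F) = (2*F)*(17 + F) = 2*F*(17 + F))
K(l) = 2*l/(6 + l) (K(l) = (l + l)/(l + 6) = (2*l)/(6 + l) = 2*l/(6 + l))
-K(c(w(0))) = -2*2*(-4 + 0)*(17 + (-4 + 0))/(6 + 2*(-4 + 0)*(17 + (-4 + 0))) = -2*2*(-4)*(17 - 4)/(6 + 2*(-4)*(17 - 4)) = -2*2*(-4)*13/(6 + 2*(-4)*13) = -2*(-104)/(6 - 104) = -2*(-104)/(-98) = -2*(-104)*(-1)/98 = -1*104/49 = -104/49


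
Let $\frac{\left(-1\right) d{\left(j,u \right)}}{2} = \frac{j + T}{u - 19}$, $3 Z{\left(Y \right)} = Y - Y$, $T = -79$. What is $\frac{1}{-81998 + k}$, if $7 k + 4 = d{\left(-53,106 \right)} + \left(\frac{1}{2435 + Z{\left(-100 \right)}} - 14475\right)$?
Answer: $- \frac{70615}{5936320238} \approx -1.1895 \cdot 10^{-5}$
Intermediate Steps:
$Z{\left(Y \right)} = 0$ ($Z{\left(Y \right)} = \frac{Y - Y}{3} = \frac{1}{3} \cdot 0 = 0$)
$d{\left(j,u \right)} = - \frac{2 \left(-79 + j\right)}{-19 + u}$ ($d{\left(j,u \right)} = - 2 \frac{j - 79}{u - 19} = - 2 \frac{-79 + j}{-19 + u} = - \frac{2 \left(-79 + j\right)}{-19 + u}$)
$k = - \frac{146031468}{70615}$ ($k = - \frac{4}{7} + \frac{\frac{2 \left(79 - -53\right)}{-19 + 106} + \left(\frac{1}{2435 + 0} - 14475\right)}{7} = - \frac{4}{7} + \frac{\frac{2 \left(79 + 53\right)}{87} - \left(14475 - \frac{1}{2435}\right)}{7} = - \frac{4}{7} + \frac{2 \cdot \frac{1}{87} \cdot 132 + \left(\frac{1}{2435} - 14475\right)}{7} = - \frac{4}{7} + \frac{\frac{88}{29} - \frac{35246624}{2435}}{7} = - \frac{4}{7} + \frac{1}{7} \left(- \frac{1021937816}{70615}\right) = - \frac{4}{7} - \frac{1021937816}{494305} = - \frac{146031468}{70615} \approx -2068.0$)
$\frac{1}{-81998 + k} = \frac{1}{-81998 - \frac{146031468}{70615}} = \frac{1}{- \frac{5936320238}{70615}} = - \frac{70615}{5936320238}$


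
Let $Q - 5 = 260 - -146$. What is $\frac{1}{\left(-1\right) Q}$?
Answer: $- \frac{1}{411} \approx -0.0024331$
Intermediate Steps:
$Q = 411$ ($Q = 5 + \left(260 - -146\right) = 5 + \left(260 + 146\right) = 5 + 406 = 411$)
$\frac{1}{\left(-1\right) Q} = \frac{1}{\left(-1\right) 411} = \frac{1}{-411} = - \frac{1}{411}$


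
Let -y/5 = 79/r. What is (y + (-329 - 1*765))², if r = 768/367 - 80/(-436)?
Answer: 13319946594157329/8290466704 ≈ 1.6067e+6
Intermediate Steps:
r = 91052/40003 (r = 768*(1/367) - 80*(-1/436) = 768/367 + 20/109 = 91052/40003 ≈ 2.2761)
y = -15801185/91052 (y = -395/91052/40003 = -395*40003/91052 = -5*3160237/91052 = -15801185/91052 ≈ -173.54)
(y + (-329 - 1*765))² = (-15801185/91052 + (-329 - 1*765))² = (-15801185/91052 + (-329 - 765))² = (-15801185/91052 - 1094)² = (-115412073/91052)² = 13319946594157329/8290466704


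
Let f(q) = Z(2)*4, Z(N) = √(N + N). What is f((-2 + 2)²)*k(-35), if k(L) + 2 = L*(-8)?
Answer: 2224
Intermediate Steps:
Z(N) = √2*√N (Z(N) = √(2*N) = √2*√N)
f(q) = 8 (f(q) = (√2*√2)*4 = 2*4 = 8)
k(L) = -2 - 8*L (k(L) = -2 + L*(-8) = -2 - 8*L)
f((-2 + 2)²)*k(-35) = 8*(-2 - 8*(-35)) = 8*(-2 + 280) = 8*278 = 2224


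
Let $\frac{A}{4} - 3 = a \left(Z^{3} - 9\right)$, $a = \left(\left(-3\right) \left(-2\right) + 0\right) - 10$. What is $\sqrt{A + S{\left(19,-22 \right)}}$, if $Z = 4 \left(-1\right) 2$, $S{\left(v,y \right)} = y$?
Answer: $\sqrt{8326} \approx 91.247$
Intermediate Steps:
$Z = -8$ ($Z = \left(-4\right) 2 = -8$)
$a = -4$ ($a = \left(6 + 0\right) - 10 = 6 - 10 = -4$)
$A = 8348$ ($A = 12 + 4 \left(- 4 \left(\left(-8\right)^{3} - 9\right)\right) = 12 + 4 \left(- 4 \left(-512 - 9\right)\right) = 12 + 4 \left(\left(-4\right) \left(-521\right)\right) = 12 + 4 \cdot 2084 = 12 + 8336 = 8348$)
$\sqrt{A + S{\left(19,-22 \right)}} = \sqrt{8348 - 22} = \sqrt{8326}$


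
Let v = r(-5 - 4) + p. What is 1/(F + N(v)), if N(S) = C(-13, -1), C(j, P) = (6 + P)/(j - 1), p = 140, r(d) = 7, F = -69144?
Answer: -14/968021 ≈ -1.4462e-5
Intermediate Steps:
v = 147 (v = 7 + 140 = 147)
C(j, P) = (6 + P)/(-1 + j)
N(S) = -5/14 (N(S) = (6 - 1)/(-1 - 13) = 5/(-14) = -1/14*5 = -5/14)
1/(F + N(v)) = 1/(-69144 - 5/14) = 1/(-968021/14) = -14/968021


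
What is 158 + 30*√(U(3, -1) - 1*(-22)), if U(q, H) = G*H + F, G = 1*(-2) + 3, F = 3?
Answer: 158 + 60*√6 ≈ 304.97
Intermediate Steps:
G = 1 (G = -2 + 3 = 1)
U(q, H) = 3 + H (U(q, H) = 1*H + 3 = H + 3 = 3 + H)
158 + 30*√(U(3, -1) - 1*(-22)) = 158 + 30*√((3 - 1) - 1*(-22)) = 158 + 30*√(2 + 22) = 158 + 30*√24 = 158 + 30*(2*√6) = 158 + 60*√6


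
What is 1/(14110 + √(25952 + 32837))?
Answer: 14110/199033311 - √58789/199033311 ≈ 6.9674e-5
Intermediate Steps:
1/(14110 + √(25952 + 32837)) = 1/(14110 + √58789)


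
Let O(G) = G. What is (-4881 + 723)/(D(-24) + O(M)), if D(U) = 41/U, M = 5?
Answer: -99792/79 ≈ -1263.2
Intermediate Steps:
(-4881 + 723)/(D(-24) + O(M)) = (-4881 + 723)/(41/(-24) + 5) = -4158/(41*(-1/24) + 5) = -4158/(-41/24 + 5) = -4158/79/24 = -4158*24/79 = -99792/79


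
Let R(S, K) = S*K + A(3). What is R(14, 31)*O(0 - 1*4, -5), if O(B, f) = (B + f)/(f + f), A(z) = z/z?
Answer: 783/2 ≈ 391.50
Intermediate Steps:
A(z) = 1
O(B, f) = (B + f)/(2*f) (O(B, f) = (B + f)/((2*f)) = (B + f)*(1/(2*f)) = (B + f)/(2*f))
R(S, K) = 1 + K*S (R(S, K) = S*K + 1 = K*S + 1 = 1 + K*S)
R(14, 31)*O(0 - 1*4, -5) = (1 + 31*14)*((½)*((0 - 1*4) - 5)/(-5)) = (1 + 434)*((½)*(-⅕)*((0 - 4) - 5)) = 435*((½)*(-⅕)*(-4 - 5)) = 435*((½)*(-⅕)*(-9)) = 435*(9/10) = 783/2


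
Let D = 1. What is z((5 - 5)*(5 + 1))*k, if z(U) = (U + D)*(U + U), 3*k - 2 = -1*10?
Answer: 0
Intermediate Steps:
k = -8/3 (k = 2/3 + (-1*10)/3 = 2/3 + (1/3)*(-10) = 2/3 - 10/3 = -8/3 ≈ -2.6667)
z(U) = 2*U*(1 + U) (z(U) = (U + 1)*(U + U) = (1 + U)*(2*U) = 2*U*(1 + U))
z((5 - 5)*(5 + 1))*k = (2*((5 - 5)*(5 + 1))*(1 + (5 - 5)*(5 + 1)))*(-8/3) = (2*(0*6)*(1 + 0*6))*(-8/3) = (2*0*(1 + 0))*(-8/3) = (2*0*1)*(-8/3) = 0*(-8/3) = 0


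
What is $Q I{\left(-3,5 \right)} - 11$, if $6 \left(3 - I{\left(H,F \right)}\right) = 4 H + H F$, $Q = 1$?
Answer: $- \frac{7}{2} \approx -3.5$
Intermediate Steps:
$I{\left(H,F \right)} = 3 - \frac{2 H}{3} - \frac{F H}{6}$ ($I{\left(H,F \right)} = 3 - \frac{4 H + H F}{6} = 3 - \frac{4 H + F H}{6} = 3 - \left(\frac{2 H}{3} + \frac{F H}{6}\right) = 3 - \frac{2 H}{3} - \frac{F H}{6}$)
$Q I{\left(-3,5 \right)} - 11 = 1 \left(3 - -2 - \frac{5}{6} \left(-3\right)\right) - 11 = 1 \left(3 + 2 + \frac{5}{2}\right) - 11 = 1 \cdot \frac{15}{2} - 11 = \frac{15}{2} - 11 = - \frac{7}{2}$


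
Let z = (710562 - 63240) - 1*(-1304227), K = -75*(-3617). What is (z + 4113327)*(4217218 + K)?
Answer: 27222153471868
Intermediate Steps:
K = 271275
z = 1951549 (z = 647322 + 1304227 = 1951549)
(z + 4113327)*(4217218 + K) = (1951549 + 4113327)*(4217218 + 271275) = 6064876*4488493 = 27222153471868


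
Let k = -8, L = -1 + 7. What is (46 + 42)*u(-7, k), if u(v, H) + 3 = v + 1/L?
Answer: -2596/3 ≈ -865.33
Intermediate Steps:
L = 6
u(v, H) = -17/6 + v (u(v, H) = -3 + (v + 1/6) = -3 + (1/6 + v) = -17/6 + v)
(46 + 42)*u(-7, k) = (46 + 42)*(-17/6 - 7) = 88*(-59/6) = -2596/3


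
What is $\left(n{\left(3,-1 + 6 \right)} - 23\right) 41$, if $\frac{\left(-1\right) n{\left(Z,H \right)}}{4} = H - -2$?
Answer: $-2091$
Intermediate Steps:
$n{\left(Z,H \right)} = -8 - 4 H$ ($n{\left(Z,H \right)} = - 4 \left(H - -2\right) = - 4 \left(H + 2\right) = - 4 \left(2 + H\right) = -8 - 4 H$)
$\left(n{\left(3,-1 + 6 \right)} - 23\right) 41 = \left(\left(-8 - 4 \left(-1 + 6\right)\right) - 23\right) 41 = \left(\left(-8 - 20\right) - 23\right) 41 = \left(-28 - 23\right) 41 = \left(-51\right) 41 = -2091$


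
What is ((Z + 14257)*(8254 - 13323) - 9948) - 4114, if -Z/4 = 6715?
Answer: 63870545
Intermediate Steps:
Z = -26860 (Z = -4*6715 = -26860)
((Z + 14257)*(8254 - 13323) - 9948) - 4114 = ((-26860 + 14257)*(8254 - 13323) - 9948) - 4114 = (-12603*(-5069) - 9948) - 4114 = (63884607 - 9948) - 4114 = 63874659 - 4114 = 63870545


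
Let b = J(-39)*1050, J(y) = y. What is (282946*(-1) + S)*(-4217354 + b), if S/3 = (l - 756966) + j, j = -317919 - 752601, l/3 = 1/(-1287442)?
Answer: 15803893151987432704/643721 ≈ 2.4551e+13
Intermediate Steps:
l = -3/1287442 (l = 3/(-1287442) = 3*(-1/1287442) = -3/1287442 ≈ -2.3302e-6)
j = -1070520
b = -40950 (b = -39*1050 = -40950)
S = -7058346692445/1287442 (S = 3*((-3/1287442 - 756966) - 1070520) = 3*(-974549820975/1287442 - 1070520) = 3*(-2352782230815/1287442) = -7058346692445/1287442 ≈ -5.4825e+6)
(282946*(-1) + S)*(-4217354 + b) = (282946*(-1) - 7058346692445/1287442)*(-4217354 - 40950) = (-282946 - 7058346692445/1287442)*(-4258304) = -7422623256577/1287442*(-4258304) = 15803893151987432704/643721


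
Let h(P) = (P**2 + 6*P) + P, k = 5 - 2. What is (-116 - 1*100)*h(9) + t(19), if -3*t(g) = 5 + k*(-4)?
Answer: -93305/3 ≈ -31102.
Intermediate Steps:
k = 3
h(P) = P**2 + 7*P
t(g) = 7/3 (t(g) = -(5 + 3*(-4))/3 = -(5 - 12)/3 = -1/3*(-7) = 7/3)
(-116 - 1*100)*h(9) + t(19) = (-116 - 1*100)*(9*(7 + 9)) + 7/3 = (-116 - 100)*(9*16) + 7/3 = -216*144 + 7/3 = -31104 + 7/3 = -93305/3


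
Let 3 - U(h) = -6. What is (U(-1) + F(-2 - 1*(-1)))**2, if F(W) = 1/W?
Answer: 64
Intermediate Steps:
U(h) = 9 (U(h) = 3 - 1*(-6) = 3 + 6 = 9)
(U(-1) + F(-2 - 1*(-1)))**2 = (9 + 1/(-2 - 1*(-1)))**2 = (9 + 1/(-2 + 1))**2 = (9 + 1/(-1))**2 = (9 - 1)**2 = 8**2 = 64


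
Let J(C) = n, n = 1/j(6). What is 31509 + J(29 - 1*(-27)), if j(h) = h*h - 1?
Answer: 1102816/35 ≈ 31509.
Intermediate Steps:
j(h) = -1 + h**2 (j(h) = h**2 - 1 = -1 + h**2)
n = 1/35 (n = 1/(-1 + 6**2) = 1/(-1 + 36) = 1/35 ≈ 0.028571)
J(C) = 1/35
31509 + J(29 - 1*(-27)) = 31509 + 1/35 = 1102816/35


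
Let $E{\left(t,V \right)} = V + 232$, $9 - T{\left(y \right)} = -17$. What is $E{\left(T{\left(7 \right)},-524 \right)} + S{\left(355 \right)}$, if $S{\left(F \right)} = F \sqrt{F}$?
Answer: $-292 + 355 \sqrt{355} \approx 6396.7$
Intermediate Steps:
$T{\left(y \right)} = 26$ ($T{\left(y \right)} = 9 - -17 = 9 + 17 = 26$)
$E{\left(t,V \right)} = 232 + V$
$S{\left(F \right)} = F^{\frac{3}{2}}$
$E{\left(T{\left(7 \right)},-524 \right)} + S{\left(355 \right)} = \left(232 - 524\right) + 355^{\frac{3}{2}} = -292 + 355 \sqrt{355}$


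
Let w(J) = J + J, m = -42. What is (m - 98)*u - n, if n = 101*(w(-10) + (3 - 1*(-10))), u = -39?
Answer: 6167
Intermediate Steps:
w(J) = 2*J
n = -707 (n = 101*(2*(-10) + (3 - 1*(-10))) = 101*(-20 + (3 + 10)) = 101*(-20 + 13) = 101*(-7) = -707)
(m - 98)*u - n = (-42 - 98)*(-39) - 1*(-707) = -140*(-39) + 707 = 5460 + 707 = 6167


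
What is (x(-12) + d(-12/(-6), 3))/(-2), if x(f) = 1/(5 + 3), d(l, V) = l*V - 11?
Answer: 39/16 ≈ 2.4375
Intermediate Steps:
d(l, V) = -11 + V*l (d(l, V) = V*l - 11 = -11 + V*l)
x(f) = 1/8
(x(-12) + d(-12/(-6), 3))/(-2) = (1/8 + (-11 + 3*(-12/(-6))))/(-2) = (1/8 + (-11 + 3*(-12*(-1/6))))*(-1/2) = (1/8 + (-11 + 3*2))*(-1/2) = (1/8 + (-11 + 6))*(-1/2) = (1/8 - 5)*(-1/2) = -39/8*(-1/2) = 39/16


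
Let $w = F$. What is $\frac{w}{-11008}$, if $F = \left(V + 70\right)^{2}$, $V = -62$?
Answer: $- \frac{1}{172} \approx -0.005814$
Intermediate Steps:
$F = 64$ ($F = \left(-62 + 70\right)^{2} = 8^{2} = 64$)
$w = 64$
$\frac{w}{-11008} = \frac{64}{-11008} = 64 \left(- \frac{1}{11008}\right) = - \frac{1}{172}$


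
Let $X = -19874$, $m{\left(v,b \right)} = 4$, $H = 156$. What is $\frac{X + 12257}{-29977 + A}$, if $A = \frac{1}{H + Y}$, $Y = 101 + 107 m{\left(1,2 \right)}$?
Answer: $\frac{1739215}{6844748} \approx 0.25409$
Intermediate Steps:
$Y = 529$ ($Y = 101 + 107 \cdot 4 = 101 + 428 = 529$)
$A = \frac{1}{685}$ ($A = \frac{1}{156 + 529} = \frac{1}{685} \approx 0.0014599$)
$\frac{X + 12257}{-29977 + A} = \frac{-19874 + 12257}{-29977 + \frac{1}{685}} = - \frac{7617}{- \frac{20534244}{685}} = \left(-7617\right) \left(- \frac{685}{20534244}\right) = \frac{1739215}{6844748}$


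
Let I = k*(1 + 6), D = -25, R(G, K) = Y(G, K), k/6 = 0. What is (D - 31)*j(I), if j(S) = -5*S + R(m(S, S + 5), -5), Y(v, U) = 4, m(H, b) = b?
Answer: -224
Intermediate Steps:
k = 0 (k = 6*0 = 0)
R(G, K) = 4
I = 0 (I = 0*(1 + 6) = 0*7 = 0)
j(S) = 4 - 5*S (j(S) = -5*S + 4 = 4 - 5*S)
(D - 31)*j(I) = (-25 - 31)*(4 - 5*0) = -56*(4 + 0) = -56*4 = -224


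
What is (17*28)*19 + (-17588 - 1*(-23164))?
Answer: 14620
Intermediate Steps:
(17*28)*19 + (-17588 - 1*(-23164)) = 476*19 + (-17588 + 23164) = 9044 + 5576 = 14620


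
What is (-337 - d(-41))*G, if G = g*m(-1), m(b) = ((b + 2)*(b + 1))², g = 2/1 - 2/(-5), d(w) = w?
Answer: 0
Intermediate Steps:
g = 12/5 (g = 2*1 - 2*(-⅕) = 2 + ⅖ = 12/5 ≈ 2.4000)
m(b) = (1 + b)²*(2 + b)² (m(b) = ((2 + b)*(1 + b))² = ((1 + b)*(2 + b))² = (1 + b)²*(2 + b)²)
G = 0 (G = 12*((1 - 1)²*(2 - 1)²)/5 = 12*(0²*1²)/5 = 12*(0*1)/5 = (12/5)*0 = 0)
(-337 - d(-41))*G = (-337 - 1*(-41))*0 = (-337 + 41)*0 = -296*0 = 0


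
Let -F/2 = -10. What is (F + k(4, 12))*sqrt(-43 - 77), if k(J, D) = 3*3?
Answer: 58*I*sqrt(30) ≈ 317.68*I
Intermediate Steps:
F = 20 (F = -2*(-10) = 20)
k(J, D) = 9
(F + k(4, 12))*sqrt(-43 - 77) = (20 + 9)*sqrt(-43 - 77) = 29*sqrt(-120) = 29*(2*I*sqrt(30)) = 58*I*sqrt(30)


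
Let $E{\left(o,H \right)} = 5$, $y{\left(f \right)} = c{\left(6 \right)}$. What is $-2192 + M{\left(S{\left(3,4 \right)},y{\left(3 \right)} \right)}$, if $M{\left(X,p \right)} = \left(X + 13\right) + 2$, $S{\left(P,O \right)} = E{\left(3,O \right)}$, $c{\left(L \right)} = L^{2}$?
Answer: $-2172$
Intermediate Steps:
$y{\left(f \right)} = 36$ ($y{\left(f \right)} = 6^{2} = 36$)
$S{\left(P,O \right)} = 5$
$M{\left(X,p \right)} = 15 + X$ ($M{\left(X,p \right)} = \left(13 + X\right) + 2 = 15 + X$)
$-2192 + M{\left(S{\left(3,4 \right)},y{\left(3 \right)} \right)} = -2192 + \left(15 + 5\right) = -2192 + 20 = -2172$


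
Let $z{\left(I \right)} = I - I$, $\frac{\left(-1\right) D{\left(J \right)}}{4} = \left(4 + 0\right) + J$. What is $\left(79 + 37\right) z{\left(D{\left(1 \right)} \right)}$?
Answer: $0$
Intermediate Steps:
$D{\left(J \right)} = -16 - 4 J$ ($D{\left(J \right)} = - 4 \left(\left(4 + 0\right) + J\right) = - 4 \left(4 + J\right) = -16 - 4 J$)
$z{\left(I \right)} = 0$
$\left(79 + 37\right) z{\left(D{\left(1 \right)} \right)} = \left(79 + 37\right) 0 = 116 \cdot 0 = 0$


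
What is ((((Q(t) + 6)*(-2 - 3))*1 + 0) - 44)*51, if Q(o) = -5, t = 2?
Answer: -2499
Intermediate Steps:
((((Q(t) + 6)*(-2 - 3))*1 + 0) - 44)*51 = ((((-5 + 6)*(-2 - 3))*1 + 0) - 44)*51 = (((1*(-5))*1 + 0) - 44)*51 = ((-5*1 + 0) - 44)*51 = ((-5 + 0) - 44)*51 = (-5 - 44)*51 = -49*51 = -2499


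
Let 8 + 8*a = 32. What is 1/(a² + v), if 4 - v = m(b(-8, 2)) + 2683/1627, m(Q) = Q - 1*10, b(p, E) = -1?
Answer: 1627/36365 ≈ 0.044741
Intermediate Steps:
m(Q) = -10 + Q (m(Q) = Q - 10 = -10 + Q)
a = 3 (a = -1 + (⅛)*32 = -1 + 4 = 3)
v = 21722/1627 (v = 4 - ((-10 - 1) + 2683/1627) = 4 - (-11 + 2683*(1/1627)) = 4 - (-11 + 2683/1627) = 4 - 1*(-15214/1627) = 4 + 15214/1627 = 21722/1627 ≈ 13.351)
1/(a² + v) = 1/(3² + 21722/1627) = 1/(9 + 21722/1627) = 1/(36365/1627) = 1627/36365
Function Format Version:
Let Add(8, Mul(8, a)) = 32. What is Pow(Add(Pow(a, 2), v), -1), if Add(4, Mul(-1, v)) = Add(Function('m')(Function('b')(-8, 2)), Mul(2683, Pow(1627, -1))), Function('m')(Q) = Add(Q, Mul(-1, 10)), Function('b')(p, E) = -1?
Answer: Rational(1627, 36365) ≈ 0.044741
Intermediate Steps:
Function('m')(Q) = Add(-10, Q) (Function('m')(Q) = Add(Q, -10) = Add(-10, Q))
a = 3 (a = Add(-1, Mul(Rational(1, 8), 32)) = Add(-1, 4) = 3)
v = Rational(21722, 1627) (v = Add(4, Mul(-1, Add(Add(-10, -1), Mul(2683, Pow(1627, -1))))) = Add(4, Mul(-1, Add(-11, Mul(2683, Rational(1, 1627))))) = Add(4, Mul(-1, Add(-11, Rational(2683, 1627)))) = Add(4, Mul(-1, Rational(-15214, 1627))) = Add(4, Rational(15214, 1627)) = Rational(21722, 1627) ≈ 13.351)
Pow(Add(Pow(a, 2), v), -1) = Pow(Add(Pow(3, 2), Rational(21722, 1627)), -1) = Pow(Add(9, Rational(21722, 1627)), -1) = Pow(Rational(36365, 1627), -1) = Rational(1627, 36365)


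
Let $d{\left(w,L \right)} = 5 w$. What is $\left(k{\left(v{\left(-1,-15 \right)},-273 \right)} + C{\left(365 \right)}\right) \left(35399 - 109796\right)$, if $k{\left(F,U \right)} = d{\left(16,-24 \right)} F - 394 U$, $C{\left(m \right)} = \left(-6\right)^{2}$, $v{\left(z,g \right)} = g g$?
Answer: $-9344114406$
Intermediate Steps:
$v{\left(z,g \right)} = g^{2}$
$C{\left(m \right)} = 36$
$k{\left(F,U \right)} = - 394 U + 80 F$ ($k{\left(F,U \right)} = 5 \cdot 16 F - 394 U = 80 F - 394 U = - 394 U + 80 F$)
$\left(k{\left(v{\left(-1,-15 \right)},-273 \right)} + C{\left(365 \right)}\right) \left(35399 - 109796\right) = \left(\left(\left(-394\right) \left(-273\right) + 80 \left(-15\right)^{2}\right) + 36\right) \left(35399 - 109796\right) = \left(\left(107562 + 80 \cdot 225\right) + 36\right) \left(-74397\right) = \left(\left(107562 + 18000\right) + 36\right) \left(-74397\right) = \left(125562 + 36\right) \left(-74397\right) = 125598 \left(-74397\right) = -9344114406$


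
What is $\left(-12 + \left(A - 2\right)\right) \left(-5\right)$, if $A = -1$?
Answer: $75$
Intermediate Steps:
$\left(-12 + \left(A - 2\right)\right) \left(-5\right) = \left(-12 - 3\right) \left(-5\right) = \left(-15\right) \left(-5\right) = 75$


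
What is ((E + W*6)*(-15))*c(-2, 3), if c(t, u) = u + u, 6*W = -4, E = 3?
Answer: 90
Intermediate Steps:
W = -⅔ (W = (⅙)*(-4) = -⅔ ≈ -0.66667)
c(t, u) = 2*u
((E + W*6)*(-15))*c(-2, 3) = ((3 - ⅔*6)*(-15))*(2*3) = ((3 - 4)*(-15))*6 = -1*(-15)*6 = 15*6 = 90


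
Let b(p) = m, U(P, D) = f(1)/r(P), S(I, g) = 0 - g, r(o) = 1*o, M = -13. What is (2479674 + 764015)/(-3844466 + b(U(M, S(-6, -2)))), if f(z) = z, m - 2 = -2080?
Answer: -3243689/3846544 ≈ -0.84327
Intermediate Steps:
m = -2078 (m = 2 - 2080 = -2078)
r(o) = o
S(I, g) = -g
U(P, D) = 1/P
b(p) = -2078
(2479674 + 764015)/(-3844466 + b(U(M, S(-6, -2)))) = (2479674 + 764015)/(-3844466 - 2078) = 3243689/(-3846544) = 3243689*(-1/3846544) = -3243689/3846544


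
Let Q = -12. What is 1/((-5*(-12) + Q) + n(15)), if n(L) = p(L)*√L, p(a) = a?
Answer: -16/357 + 5*√15/357 ≈ 0.0094255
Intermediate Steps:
n(L) = L^(3/2) (n(L) = L*√L = L^(3/2))
1/((-5*(-12) + Q) + n(15)) = 1/((-5*(-12) - 12) + 15^(3/2)) = 1/((60 - 12) + 15*√15) = 1/(48 + 15*√15)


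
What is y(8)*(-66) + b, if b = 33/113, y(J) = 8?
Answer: -59631/113 ≈ -527.71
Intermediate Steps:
b = 33/113 (b = 33*(1/113) = 33/113 ≈ 0.29204)
y(8)*(-66) + b = 8*(-66) + 33/113 = -528 + 33/113 = -59631/113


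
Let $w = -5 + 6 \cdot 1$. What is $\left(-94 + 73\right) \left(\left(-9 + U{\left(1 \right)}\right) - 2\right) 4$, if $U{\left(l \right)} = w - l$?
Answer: $924$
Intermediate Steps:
$w = 1$ ($w = -5 + 6 = 1$)
$U{\left(l \right)} = 1 - l$
$\left(-94 + 73\right) \left(\left(-9 + U{\left(1 \right)}\right) - 2\right) 4 = \left(-94 + 73\right) \left(\left(-9 + \left(1 - 1\right)\right) - 2\right) 4 = - 21 \left(\left(-9 + \left(1 - 1\right)\right) - 2\right) 4 = - 21 \left(\left(-9 + 0\right) - 2\right) 4 = - 21 \left(-9 - 2\right) 4 = - 21 \left(\left(-11\right) 4\right) = \left(-21\right) \left(-44\right) = 924$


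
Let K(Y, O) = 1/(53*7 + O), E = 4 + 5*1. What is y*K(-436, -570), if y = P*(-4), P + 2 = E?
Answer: 28/199 ≈ 0.14070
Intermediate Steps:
E = 9 (E = 4 + 5 = 9)
P = 7 (P = -2 + 9 = 7)
y = -28 (y = 7*(-4) = -28)
K(Y, O) = 1/(371 + O)
y*K(-436, -570) = -28/(371 - 570) = -28/(-199) = -28*(-1/199) = 28/199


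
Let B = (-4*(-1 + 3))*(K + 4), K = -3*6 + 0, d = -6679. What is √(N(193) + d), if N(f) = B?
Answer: I*√6567 ≈ 81.037*I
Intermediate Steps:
K = -18 (K = -18 + 0 = -18)
B = 112 (B = (-4*(-1 + 3))*(-18 + 4) = -4*2*(-14) = -8*(-14) = 112)
N(f) = 112
√(N(193) + d) = √(112 - 6679) = √(-6567) = I*√6567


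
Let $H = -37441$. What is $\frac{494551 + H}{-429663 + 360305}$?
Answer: $- \frac{228555}{34679} \approx -6.5906$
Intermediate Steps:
$\frac{494551 + H}{-429663 + 360305} = \frac{494551 - 37441}{-429663 + 360305} = \frac{457110}{-69358} = 457110 \left(- \frac{1}{69358}\right) = - \frac{228555}{34679}$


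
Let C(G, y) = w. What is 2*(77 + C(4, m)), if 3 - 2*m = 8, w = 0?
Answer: 154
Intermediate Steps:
m = -5/2 (m = 3/2 - ½*8 = 3/2 - 4 = -5/2 ≈ -2.5000)
C(G, y) = 0
2*(77 + C(4, m)) = 2*(77 + 0) = 2*77 = 154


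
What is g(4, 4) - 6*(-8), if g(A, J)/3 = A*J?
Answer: 96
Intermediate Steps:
g(A, J) = 3*A*J (g(A, J) = 3*(A*J) = 3*A*J)
g(4, 4) - 6*(-8) = 3*4*4 - 6*(-8) = 48 + 48 = 96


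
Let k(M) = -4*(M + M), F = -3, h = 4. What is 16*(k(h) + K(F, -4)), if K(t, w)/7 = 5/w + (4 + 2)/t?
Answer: -876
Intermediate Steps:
K(t, w) = 35/w + 42/t (K(t, w) = 7*(5/w + (4 + 2)/t) = 7*(5/w + 6/t) = 35/w + 42/t)
k(M) = -8*M
16*(k(h) + K(F, -4)) = 16*(-8*4 + (35/(-4) + 42/(-3))) = 16*(-32 + (35*(-¼) + 42*(-⅓))) = 16*(-32 + (-35/4 - 14)) = 16*(-32 - 91/4) = 16*(-219/4) = -876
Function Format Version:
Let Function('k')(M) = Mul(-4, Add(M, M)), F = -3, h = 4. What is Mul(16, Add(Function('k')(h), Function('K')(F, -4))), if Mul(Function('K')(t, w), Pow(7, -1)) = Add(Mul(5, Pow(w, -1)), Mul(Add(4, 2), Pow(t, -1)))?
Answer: -876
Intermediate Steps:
Function('K')(t, w) = Add(Mul(35, Pow(w, -1)), Mul(42, Pow(t, -1))) (Function('K')(t, w) = Mul(7, Add(Mul(5, Pow(w, -1)), Mul(Add(4, 2), Pow(t, -1)))) = Mul(7, Add(Mul(5, Pow(w, -1)), Mul(6, Pow(t, -1)))) = Add(Mul(35, Pow(w, -1)), Mul(42, Pow(t, -1))))
Function('k')(M) = Mul(-8, M) (Function('k')(M) = Mul(-4, Mul(2, M)) = Mul(-8, M))
Mul(16, Add(Function('k')(h), Function('K')(F, -4))) = Mul(16, Add(Mul(-8, 4), Add(Mul(35, Pow(-4, -1)), Mul(42, Pow(-3, -1))))) = Mul(16, Add(-32, Add(Mul(35, Rational(-1, 4)), Mul(42, Rational(-1, 3))))) = Mul(16, Add(-32, Add(Rational(-35, 4), -14))) = Mul(16, Add(-32, Rational(-91, 4))) = Mul(16, Rational(-219, 4)) = -876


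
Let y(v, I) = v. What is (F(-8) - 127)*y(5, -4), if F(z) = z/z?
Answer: -630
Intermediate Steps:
F(z) = 1
(F(-8) - 127)*y(5, -4) = (1 - 127)*5 = -126*5 = -630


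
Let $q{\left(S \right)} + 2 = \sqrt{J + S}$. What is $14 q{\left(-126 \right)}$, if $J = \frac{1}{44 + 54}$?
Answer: $-28 + i \sqrt{24694} \approx -28.0 + 157.14 i$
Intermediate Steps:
$J = \frac{1}{98} \approx 0.010204$
$q{\left(S \right)} = -2 + \sqrt{\frac{1}{98} + S}$
$14 q{\left(-126 \right)} = 14 \left(-2 + \frac{\sqrt{2 + 196 \left(-126\right)}}{14}\right) = 14 \left(-2 + \frac{\sqrt{2 - 24696}}{14}\right) = 14 \left(-2 + \frac{\sqrt{-24694}}{14}\right) = 14 \left(-2 + \frac{i \sqrt{24694}}{14}\right) = -28 + i \sqrt{24694}$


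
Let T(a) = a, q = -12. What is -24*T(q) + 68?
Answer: 356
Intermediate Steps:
-24*T(q) + 68 = -24*(-12) + 68 = 288 + 68 = 356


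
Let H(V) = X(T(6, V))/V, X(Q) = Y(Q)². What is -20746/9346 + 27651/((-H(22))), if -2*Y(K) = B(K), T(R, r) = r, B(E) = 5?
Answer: -11371014149/116825 ≈ -97334.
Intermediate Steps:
Y(K) = -5/2 (Y(K) = -½*5 = -5/2)
X(Q) = 25/4 (X(Q) = (-5/2)² = 25/4)
H(V) = 25/(4*V)
-20746/9346 + 27651/((-H(22))) = -20746/9346 + 27651/((-25/(4*22))) = -20746*1/9346 + 27651/((-25/(4*22))) = -10373/4673 + 27651/((-1*25/88)) = -10373/4673 + 27651/(-25/88) = -10373/4673 + 27651*(-88/25) = -10373/4673 - 2433288/25 = -11371014149/116825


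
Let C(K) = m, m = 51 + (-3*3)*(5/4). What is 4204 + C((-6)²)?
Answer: 16975/4 ≈ 4243.8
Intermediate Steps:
m = 159/4 (m = 51 - 45/4 = 159/4 ≈ 39.750)
C(K) = 159/4
4204 + C((-6)²) = 4204 + 159/4 = 16975/4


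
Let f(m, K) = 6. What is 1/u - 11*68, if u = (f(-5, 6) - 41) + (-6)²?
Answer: -747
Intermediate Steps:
u = 1 (u = (6 - 41) + (-6)² = -35 + 36 = 1)
1/u - 11*68 = 1/1 - 11*68 = 1 - 748 = -747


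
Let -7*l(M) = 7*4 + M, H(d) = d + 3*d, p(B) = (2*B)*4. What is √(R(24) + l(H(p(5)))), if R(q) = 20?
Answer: 4*I*√21/7 ≈ 2.6186*I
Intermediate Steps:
p(B) = 8*B
H(d) = 4*d
l(M) = -4 - M/7 (l(M) = -(7*4 + M)/7 = -(28 + M)/7 = -4 - M/7)
√(R(24) + l(H(p(5)))) = √(20 + (-4 - 4*8*5/7)) = √(20 + (-4 - 4*40/7)) = √(20 + (-4 - ⅐*160)) = √(20 + (-4 - 160/7)) = √(20 - 188/7) = √(-48/7) = 4*I*√21/7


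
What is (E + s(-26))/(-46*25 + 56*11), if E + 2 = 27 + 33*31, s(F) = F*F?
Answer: -862/267 ≈ -3.2285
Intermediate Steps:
s(F) = F²
E = 1048 (E = -2 + (27 + 33*31) = -2 + (27 + 1023) = -2 + 1050 = 1048)
(E + s(-26))/(-46*25 + 56*11) = (1048 + (-26)²)/(-46*25 + 56*11) = (1048 + 676)/(-1150 + 616) = 1724/(-534) = 1724*(-1/534) = -862/267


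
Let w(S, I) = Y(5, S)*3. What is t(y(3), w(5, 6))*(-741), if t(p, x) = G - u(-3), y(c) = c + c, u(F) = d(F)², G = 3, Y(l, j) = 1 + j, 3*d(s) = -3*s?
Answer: 4446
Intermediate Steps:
d(s) = -s (d(s) = (-3*s)/3 = -s)
u(F) = F² (u(F) = (-F)² = F²)
w(S, I) = 3 + 3*S (w(S, I) = (1 + S)*3 = 3 + 3*S)
y(c) = 2*c
t(p, x) = -6 (t(p, x) = 3 - 1*(-3)² = 3 - 1*9 = 3 - 9 = -6)
t(y(3), w(5, 6))*(-741) = -6*(-741) = 4446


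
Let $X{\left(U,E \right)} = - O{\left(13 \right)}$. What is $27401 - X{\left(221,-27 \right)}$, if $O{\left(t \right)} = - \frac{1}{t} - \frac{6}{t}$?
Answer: $\frac{356206}{13} \approx 27400.0$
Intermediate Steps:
$O{\left(t \right)} = - \frac{7}{t}$
$X{\left(U,E \right)} = \frac{7}{13}$ ($X{\left(U,E \right)} = - \frac{-7}{13} = \left(-1\right) \left(- \frac{7}{13}\right) = \frac{7}{13}$)
$27401 - X{\left(221,-27 \right)} = 27401 - \frac{7}{13} = \frac{356206}{13}$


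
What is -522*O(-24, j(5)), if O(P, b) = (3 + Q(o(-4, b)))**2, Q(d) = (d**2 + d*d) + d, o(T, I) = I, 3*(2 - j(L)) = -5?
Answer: -5289832/9 ≈ -5.8776e+5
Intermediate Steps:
j(L) = 11/3 (j(L) = 2 - 1/3*(-5) = 2 + 5/3 = 11/3)
Q(d) = d + 2*d**2 (Q(d) = (d**2 + d**2) + d = 2*d**2 + d = d + 2*d**2)
O(P, b) = (3 + b*(1 + 2*b))**2
-522*O(-24, j(5)) = -522*(3 + 11*(1 + 2*(11/3))/3)**2 = -522*(3 + 11*(1 + 22/3)/3)**2 = -522*(3 + (11/3)*(25/3))**2 = -522*(3 + 275/9)**2 = -522*(302/9)**2 = -522*91204/81 = -5289832/9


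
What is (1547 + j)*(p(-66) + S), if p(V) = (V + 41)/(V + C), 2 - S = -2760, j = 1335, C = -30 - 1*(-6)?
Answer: 71647961/9 ≈ 7.9609e+6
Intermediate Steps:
C = -24 (C = -30 + 6 = -24)
S = 2762 (S = 2 - 1*(-2760) = 2 + 2760 = 2762)
p(V) = (41 + V)/(-24 + V) (p(V) = (V + 41)/(V - 24) = (41 + V)/(-24 + V))
(1547 + j)*(p(-66) + S) = (1547 + 1335)*((41 - 66)/(-24 - 66) + 2762) = 2882*(-25/(-90) + 2762) = 2882*(-1/90*(-25) + 2762) = 2882*(5/18 + 2762) = 2882*(49721/18) = 71647961/9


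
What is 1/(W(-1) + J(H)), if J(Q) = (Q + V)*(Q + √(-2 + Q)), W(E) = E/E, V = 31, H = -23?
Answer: -183/35089 - 40*I/35089 ≈ -0.0052153 - 0.00114*I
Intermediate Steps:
W(E) = 1
J(Q) = (31 + Q)*(Q + √(-2 + Q)) (J(Q) = (Q + 31)*(Q + √(-2 + Q)) = (31 + Q)*(Q + √(-2 + Q)))
1/(W(-1) + J(H)) = 1/(1 + ((-23)² + 31*(-23) + 31*√(-2 - 23) - 23*√(-2 - 23))) = 1/(1 + (529 - 713 + 31*√(-25) - 115*I)) = 1/(1 + (529 - 713 + 31*(5*I) - 115*I)) = 1/(1 + (529 - 713 + 155*I - 115*I)) = 1/(1 + (-184 + 40*I)) = 1/(-183 + 40*I) = (-183 - 40*I)/35089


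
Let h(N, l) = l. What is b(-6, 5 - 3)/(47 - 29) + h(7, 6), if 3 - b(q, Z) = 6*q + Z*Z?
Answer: 143/18 ≈ 7.9444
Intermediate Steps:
b(q, Z) = 3 - Z² - 6*q (b(q, Z) = 3 - (6*q + Z*Z) = 3 - (6*q + Z²) = 3 - (Z² + 6*q) = 3 + (-Z² - 6*q) = 3 - Z² - 6*q)
b(-6, 5 - 3)/(47 - 29) + h(7, 6) = (3 - (5 - 3)² - 6*(-6))/(47 - 29) + 6 = (3 - 1*2² + 36)/18 + 6 = (3 - 1*4 + 36)/18 + 6 = (3 - 4 + 36)/18 + 6 = (1/18)*35 + 6 = 35/18 + 6 = 143/18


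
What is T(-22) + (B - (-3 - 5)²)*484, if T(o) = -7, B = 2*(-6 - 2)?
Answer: -38727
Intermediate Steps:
B = -16 (B = 2*(-8) = -16)
T(-22) + (B - (-3 - 5)²)*484 = -7 + (-16 - (-3 - 5)²)*484 = -7 + (-16 - 1*(-8)²)*484 = -7 + (-16 - 1*64)*484 = -7 + (-16 - 64)*484 = -7 - 80*484 = -7 - 38720 = -38727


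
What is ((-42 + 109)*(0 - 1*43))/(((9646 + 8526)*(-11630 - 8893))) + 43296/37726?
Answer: 8073545103791/7034841842028 ≈ 1.1477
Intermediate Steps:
((-42 + 109)*(0 - 1*43))/(((9646 + 8526)*(-11630 - 8893))) + 43296/37726 = (67*(0 - 43))/((18172*(-20523))) + 43296*(1/37726) = (67*(-43))/(-372943956) + 21648/18863 = -2881*(-1/372943956) + 21648/18863 = 2881/372943956 + 21648/18863 = 8073545103791/7034841842028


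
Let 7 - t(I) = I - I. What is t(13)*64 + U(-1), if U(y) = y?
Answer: 447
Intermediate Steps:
t(I) = 7 (t(I) = 7 - (I - I) = 7 - 1*0 = 7 + 0 = 7)
t(13)*64 + U(-1) = 7*64 - 1 = 448 - 1 = 447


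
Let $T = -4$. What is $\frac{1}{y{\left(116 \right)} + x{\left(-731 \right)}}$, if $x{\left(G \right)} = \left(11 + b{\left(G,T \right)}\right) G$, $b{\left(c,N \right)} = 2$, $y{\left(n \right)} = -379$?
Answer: $- \frac{1}{9882} \approx -0.00010119$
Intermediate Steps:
$x{\left(G \right)} = 13 G$ ($x{\left(G \right)} = \left(11 + 2\right) G = 13 G$)
$\frac{1}{y{\left(116 \right)} + x{\left(-731 \right)}} = \frac{1}{-379 + 13 \left(-731\right)} = \frac{1}{-379 - 9503} = \frac{1}{-9882} = - \frac{1}{9882}$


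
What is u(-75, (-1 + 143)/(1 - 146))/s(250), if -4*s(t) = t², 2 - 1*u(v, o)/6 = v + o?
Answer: -67842/2265625 ≈ -0.029944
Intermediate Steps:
u(v, o) = 12 - 6*o - 6*v (u(v, o) = 12 - 6*(v + o) = 12 - 6*(o + v) = 12 + (-6*o - 6*v) = 12 - 6*o - 6*v)
s(t) = -t²/4
u(-75, (-1 + 143)/(1 - 146))/s(250) = (12 - 6*(-1 + 143)/(1 - 146) - 6*(-75))/((-¼*250²)) = (12 - 852/(-145) + 450)/((-¼*62500)) = (12 - 852*(-1)/145 + 450)/(-15625) = (12 - 6*(-142/145) + 450)*(-1/15625) = (12 + 852/145 + 450)*(-1/15625) = (67842/145)*(-1/15625) = -67842/2265625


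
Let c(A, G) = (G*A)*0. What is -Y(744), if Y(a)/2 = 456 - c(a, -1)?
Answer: -912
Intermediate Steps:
c(A, G) = 0 (c(A, G) = (A*G)*0 = 0)
Y(a) = 912 (Y(a) = 2*(456 - 1*0) = 2*(456 + 0) = 2*456 = 912)
-Y(744) = -1*912 = -912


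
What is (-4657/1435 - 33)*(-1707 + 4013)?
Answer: -119939672/1435 ≈ -83582.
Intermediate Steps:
(-4657/1435 - 33)*(-1707 + 4013) = (-4657*1/1435 - 33)*2306 = (-4657/1435 - 33)*2306 = -52012/1435*2306 = -119939672/1435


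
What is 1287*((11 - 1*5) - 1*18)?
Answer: -15444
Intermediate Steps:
1287*((11 - 1*5) - 1*18) = 1287*((11 - 5) - 18) = 1287*(6 - 18) = 1287*(-12) = -15444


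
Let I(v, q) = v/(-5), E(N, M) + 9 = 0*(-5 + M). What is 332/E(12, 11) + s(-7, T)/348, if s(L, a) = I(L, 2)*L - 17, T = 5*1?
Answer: -96481/2610 ≈ -36.966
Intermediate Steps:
E(N, M) = -9 (E(N, M) = -9 + 0*(-5 + M) = -9 + 0 = -9)
T = 5
I(v, q) = -v/5 (I(v, q) = v*(-1/5) = -v/5)
s(L, a) = -17 - L**2/5 (s(L, a) = (-L/5)*L - 17 = -L**2/5 - 17 = -17 - L**2/5)
332/E(12, 11) + s(-7, T)/348 = 332/(-9) + (-17 - 1/5*(-7)**2)/348 = 332*(-1/9) + (-17 - 1/5*49)*(1/348) = -332/9 + (-17 - 49/5)*(1/348) = -332/9 - 134/5*1/348 = -332/9 - 67/870 = -96481/2610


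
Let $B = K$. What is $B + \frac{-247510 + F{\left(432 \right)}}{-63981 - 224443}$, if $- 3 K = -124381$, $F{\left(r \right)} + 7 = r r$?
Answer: $\frac{35874648223}{865272} \approx 41461.0$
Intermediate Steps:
$F{\left(r \right)} = -7 + r^{2}$ ($F{\left(r \right)} = -7 + r r = -7 + r^{2}$)
$K = \frac{124381}{3}$ ($K = \left(- \frac{1}{3}\right) \left(-124381\right) = \frac{124381}{3} \approx 41460.0$)
$B = \frac{124381}{3} \approx 41460.0$
$B + \frac{-247510 + F{\left(432 \right)}}{-63981 - 224443} = \frac{124381}{3} + \frac{-247510 - \left(7 - 432^{2}\right)}{-63981 - 224443} = \frac{124381}{3} + \frac{-247510 + \left(-7 + 186624\right)}{-288424} = \frac{124381}{3} + \left(-247510 + 186617\right) \left(- \frac{1}{288424}\right) = \frac{124381}{3} - - \frac{60893}{288424} = \frac{124381}{3} + \frac{60893}{288424} = \frac{35874648223}{865272}$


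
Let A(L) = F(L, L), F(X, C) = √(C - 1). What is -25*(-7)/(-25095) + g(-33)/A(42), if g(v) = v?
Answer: -5/717 - 33*√41/41 ≈ -5.1607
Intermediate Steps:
F(X, C) = √(-1 + C)
A(L) = √(-1 + L)
-25*(-7)/(-25095) + g(-33)/A(42) = -25*(-7)/(-25095) - 33/√(-1 + 42) = 175*(-1/25095) - 33*√41/41 = -5/717 - 33*√41/41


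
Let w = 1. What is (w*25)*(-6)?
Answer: -150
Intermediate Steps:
(w*25)*(-6) = (1*25)*(-6) = 25*(-6) = -150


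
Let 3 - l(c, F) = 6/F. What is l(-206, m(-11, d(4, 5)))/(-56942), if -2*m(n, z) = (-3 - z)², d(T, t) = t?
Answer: -51/911072 ≈ -5.5978e-5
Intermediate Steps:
m(n, z) = -(-3 - z)²/2
l(c, F) = 3 - 6/F
l(-206, m(-11, d(4, 5)))/(-56942) = (3 - 6*(-2/(3 + 5)²))/(-56942) = (3 - 6/((-½*8²)))*(-1/56942) = (3 - 6/((-½*64)))*(-1/56942) = (3 - 6/(-32))*(-1/56942) = (3 - 6*(-1/32))*(-1/56942) = (3 + 3/16)*(-1/56942) = (51/16)*(-1/56942) = -51/911072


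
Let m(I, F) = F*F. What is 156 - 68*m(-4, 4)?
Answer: -932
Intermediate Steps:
m(I, F) = F²
156 - 68*m(-4, 4) = 156 - 68*4² = 156 - 68*16 = 156 - 1088 = -932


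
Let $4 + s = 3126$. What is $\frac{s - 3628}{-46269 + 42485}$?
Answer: $\frac{23}{172} \approx 0.13372$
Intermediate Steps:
$s = 3122$ ($s = -4 + 3126 = 3122$)
$\frac{s - 3628}{-46269 + 42485} = \frac{3122 - 3628}{-46269 + 42485} = \frac{3122 + \left(-5879 + 2251\right)}{-3784} = \left(3122 - 3628\right) \left(- \frac{1}{3784}\right) = \left(-506\right) \left(- \frac{1}{3784}\right) = \frac{23}{172}$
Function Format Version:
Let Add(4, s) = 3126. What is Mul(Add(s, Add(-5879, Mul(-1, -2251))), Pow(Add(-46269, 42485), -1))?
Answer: Rational(23, 172) ≈ 0.13372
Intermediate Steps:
s = 3122 (s = Add(-4, 3126) = 3122)
Mul(Add(s, Add(-5879, Mul(-1, -2251))), Pow(Add(-46269, 42485), -1)) = Mul(Add(3122, Add(-5879, Mul(-1, -2251))), Pow(Add(-46269, 42485), -1)) = Mul(Add(3122, Add(-5879, 2251)), Pow(-3784, -1)) = Mul(Add(3122, -3628), Rational(-1, 3784)) = Mul(-506, Rational(-1, 3784)) = Rational(23, 172)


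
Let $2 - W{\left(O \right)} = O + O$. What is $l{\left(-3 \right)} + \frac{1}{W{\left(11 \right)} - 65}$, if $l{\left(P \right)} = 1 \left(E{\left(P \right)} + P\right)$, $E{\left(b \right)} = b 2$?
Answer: $- \frac{766}{85} \approx -9.0118$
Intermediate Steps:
$E{\left(b \right)} = 2 b$
$W{\left(O \right)} = 2 - 2 O$ ($W{\left(O \right)} = 2 - \left(O + O\right) = 2 - 2 O$)
$l{\left(P \right)} = 3 P$ ($l{\left(P \right)} = 1 \left(2 P + P\right) = 1 \cdot 3 P = 3 P$)
$l{\left(-3 \right)} + \frac{1}{W{\left(11 \right)} - 65} = 3 \left(-3\right) + \frac{1}{\left(2 - 22\right) - 65} = -9 + \frac{1}{\left(2 - 22\right) - 65} = -9 + \frac{1}{-20 - 65} = -9 + \frac{1}{-85} = -9 - \frac{1}{85} = - \frac{766}{85}$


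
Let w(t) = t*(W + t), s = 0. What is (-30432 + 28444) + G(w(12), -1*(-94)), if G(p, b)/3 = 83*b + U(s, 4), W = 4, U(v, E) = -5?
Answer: 21403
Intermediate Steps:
w(t) = t*(4 + t)
G(p, b) = -15 + 249*b (G(p, b) = 3*(83*b - 5) = 3*(-5 + 83*b) = -15 + 249*b)
(-30432 + 28444) + G(w(12), -1*(-94)) = (-30432 + 28444) + (-15 + 249*(-1*(-94))) = -1988 + (-15 + 249*94) = -1988 + (-15 + 23406) = -1988 + 23391 = 21403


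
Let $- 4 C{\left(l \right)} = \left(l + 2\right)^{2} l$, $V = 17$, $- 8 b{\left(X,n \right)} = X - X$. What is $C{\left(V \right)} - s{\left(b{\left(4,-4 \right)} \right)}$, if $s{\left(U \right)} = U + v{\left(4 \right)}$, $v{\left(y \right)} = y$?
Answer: $- \frac{6153}{4} \approx -1538.3$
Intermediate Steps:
$b{\left(X,n \right)} = 0$ ($b{\left(X,n \right)} = - \frac{X - X}{8} = \left(- \frac{1}{8}\right) 0 = 0$)
$C{\left(l \right)} = - \frac{l \left(2 + l\right)^{2}}{4}$ ($C{\left(l \right)} = - \frac{\left(l + 2\right)^{2} l}{4} = - \frac{\left(2 + l\right)^{2} l}{4} = - \frac{l \left(2 + l\right)^{2}}{4}$)
$s{\left(U \right)} = 4 + U$ ($s{\left(U \right)} = U + 4 = 4 + U$)
$C{\left(V \right)} - s{\left(b{\left(4,-4 \right)} \right)} = \left(- \frac{1}{4}\right) 17 \left(2 + 17\right)^{2} - \left(4 + 0\right) = \left(- \frac{1}{4}\right) 17 \cdot 19^{2} - 4 = \left(- \frac{1}{4}\right) 17 \cdot 361 - 4 = - \frac{6137}{4} - 4 = - \frac{6153}{4}$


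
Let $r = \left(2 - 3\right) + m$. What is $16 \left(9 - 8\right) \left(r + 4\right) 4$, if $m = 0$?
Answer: $192$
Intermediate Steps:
$r = -1$ ($r = \left(2 - 3\right) + 0 = -1 + 0 = -1$)
$16 \left(9 - 8\right) \left(r + 4\right) 4 = 16 \left(9 - 8\right) \left(-1 + 4\right) 4 = 16 \cdot 1 \cdot 3 \cdot 4 = 16 \cdot 3 \cdot 4 = 48 \cdot 4 = 192$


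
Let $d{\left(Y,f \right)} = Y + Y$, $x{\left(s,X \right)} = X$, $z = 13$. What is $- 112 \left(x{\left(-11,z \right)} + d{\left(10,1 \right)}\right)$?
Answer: $-3696$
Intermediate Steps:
$d{\left(Y,f \right)} = 2 Y$
$- 112 \left(x{\left(-11,z \right)} + d{\left(10,1 \right)}\right) = - 112 \left(13 + 2 \cdot 10\right) = - 112 \left(13 + 20\right) = \left(-112\right) 33 = -3696$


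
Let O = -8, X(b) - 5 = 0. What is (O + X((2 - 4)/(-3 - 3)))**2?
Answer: 9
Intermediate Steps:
X(b) = 5 (X(b) = 5 + 0 = 5)
(O + X((2 - 4)/(-3 - 3)))**2 = (-8 + 5)**2 = (-3)**2 = 9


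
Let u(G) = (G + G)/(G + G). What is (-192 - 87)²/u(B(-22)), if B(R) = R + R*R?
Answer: 77841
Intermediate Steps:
B(R) = R + R²
u(G) = 1 (u(G) = (2*G)/((2*G)) = (2*G)*(1/(2*G)) = 1)
(-192 - 87)²/u(B(-22)) = (-192 - 87)²/1 = (-279)²*1 = 77841*1 = 77841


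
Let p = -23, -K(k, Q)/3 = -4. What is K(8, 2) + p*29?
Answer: -655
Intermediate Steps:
K(k, Q) = 12 (K(k, Q) = -3*(-4) = 12)
K(8, 2) + p*29 = 12 - 23*29 = 12 - 667 = -655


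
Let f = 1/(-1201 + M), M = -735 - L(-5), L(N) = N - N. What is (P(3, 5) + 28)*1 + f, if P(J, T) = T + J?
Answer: 69695/1936 ≈ 36.000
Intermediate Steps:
P(J, T) = J + T
L(N) = 0
M = -735 (M = -735 - 1*0 = -735 + 0 = -735)
f = -1/1936 (f = 1/(-1201 - 735) = 1/(-1936) = -1/1936 ≈ -0.00051653)
(P(3, 5) + 28)*1 + f = ((3 + 5) + 28)*1 - 1/1936 = (8 + 28)*1 - 1/1936 = 36*1 - 1/1936 = 36 - 1/1936 = 69695/1936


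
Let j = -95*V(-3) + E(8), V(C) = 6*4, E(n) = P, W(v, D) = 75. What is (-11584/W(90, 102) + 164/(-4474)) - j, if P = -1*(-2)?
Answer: 356271892/167775 ≈ 2123.5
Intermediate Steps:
P = 2
E(n) = 2
V(C) = 24
j = -2278 (j = -95*24 + 2 = -2280 + 2 = -2278)
(-11584/W(90, 102) + 164/(-4474)) - j = (-11584/75 + 164/(-4474)) - 1*(-2278) = (-11584*1/75 + 164*(-1/4474)) + 2278 = (-11584/75 - 82/2237) + 2278 = -25919558/167775 + 2278 = 356271892/167775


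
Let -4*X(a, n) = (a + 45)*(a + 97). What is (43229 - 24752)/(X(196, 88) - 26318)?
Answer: -73908/175885 ≈ -0.42021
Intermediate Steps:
X(a, n) = -(45 + a)*(97 + a)/4 (X(a, n) = -(a + 45)*(a + 97)/4 = -(45 + a)*(97 + a)/4)
(43229 - 24752)/(X(196, 88) - 26318) = (43229 - 24752)/((-4365/4 - 71/2*196 - ¼*196²) - 26318) = 18477/((-4365/4 - 6958 - ¼*38416) - 26318) = 18477/((-4365/4 - 6958 - 9604) - 26318) = 18477/(-70613/4 - 26318) = 18477/(-175885/4) = 18477*(-4/175885) = -73908/175885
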